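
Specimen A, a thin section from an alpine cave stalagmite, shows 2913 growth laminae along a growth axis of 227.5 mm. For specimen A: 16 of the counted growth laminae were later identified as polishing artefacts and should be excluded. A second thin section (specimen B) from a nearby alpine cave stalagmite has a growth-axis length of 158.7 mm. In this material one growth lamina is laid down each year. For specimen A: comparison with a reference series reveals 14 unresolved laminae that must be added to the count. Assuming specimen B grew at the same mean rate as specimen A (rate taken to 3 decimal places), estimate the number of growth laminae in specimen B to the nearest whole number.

2035 growth laminae

Specimen A: adjusted count: 2913 − 16 + 14 = 2911 growth laminae.
A: Mean rate = 227.5 mm / 2911 years ≈ 0.078 mm per year.
For B, 158.7 / 0.078 = 2034.62 years ≈ 2035 growth laminae.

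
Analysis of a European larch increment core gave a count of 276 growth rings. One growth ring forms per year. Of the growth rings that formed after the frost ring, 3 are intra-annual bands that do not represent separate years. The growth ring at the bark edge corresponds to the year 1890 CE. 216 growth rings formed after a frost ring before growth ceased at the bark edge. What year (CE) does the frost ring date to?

216 growth rings formed after the frost ring.
Removing the 3 false growth rings leaves 216 − 3 = 213 true growth rings beyond the frost ring.
1890 − 213 = 1677 CE.

1677 CE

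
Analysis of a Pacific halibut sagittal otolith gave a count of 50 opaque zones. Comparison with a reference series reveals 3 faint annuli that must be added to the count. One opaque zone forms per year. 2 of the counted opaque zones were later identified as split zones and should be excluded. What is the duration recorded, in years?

51 yr

True opaque zone count = 50 − 2 + 3 = 51.
One opaque zone per year makes the duration 51 years.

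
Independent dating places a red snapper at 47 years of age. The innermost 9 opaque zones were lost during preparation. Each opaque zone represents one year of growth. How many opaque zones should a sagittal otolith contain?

38 opaque zones

One opaque zone per year gives 47 opaque zones over 47 years.
Less the 9 uncaptured opaque zones: 47 − 9 = 38.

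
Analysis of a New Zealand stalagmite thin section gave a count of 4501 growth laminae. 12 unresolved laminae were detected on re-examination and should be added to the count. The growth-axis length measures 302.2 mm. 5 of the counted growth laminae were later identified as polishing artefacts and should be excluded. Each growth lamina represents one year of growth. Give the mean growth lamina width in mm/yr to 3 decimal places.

0.067 mm/yr

True growth lamina count = 4501 − 5 + 12 = 4508.
302.2 mm over 4508 years gives 302.2 / 4508 ≈ 0.067 mm/yr.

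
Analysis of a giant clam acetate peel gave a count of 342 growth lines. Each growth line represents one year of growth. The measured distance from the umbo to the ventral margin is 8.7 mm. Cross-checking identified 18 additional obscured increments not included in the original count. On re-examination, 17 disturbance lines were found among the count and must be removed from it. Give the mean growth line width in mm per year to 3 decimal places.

0.025 mm per year

Adjusted count: 342 − 17 + 18 = 343 growth lines.
Mean rate = 8.7 mm / 343 years ≈ 0.025 mm per year.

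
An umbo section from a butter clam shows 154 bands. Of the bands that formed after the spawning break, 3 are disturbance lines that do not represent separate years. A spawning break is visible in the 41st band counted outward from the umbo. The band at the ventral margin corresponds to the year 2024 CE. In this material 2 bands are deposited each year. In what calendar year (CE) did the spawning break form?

The spawning break sits at band 41 from the umbo, so 154 − 41 = 113 bands formed after it.
Removing the 3 false bands leaves 113 − 3 = 110 true bands beyond the spawning break.
Dividing by 2 bands per year: 110 / 2 = 55 years.
The band at the ventral margin is 2024 CE, so the spawning break dates to 2024 − 55 = 1969 CE.

1969 CE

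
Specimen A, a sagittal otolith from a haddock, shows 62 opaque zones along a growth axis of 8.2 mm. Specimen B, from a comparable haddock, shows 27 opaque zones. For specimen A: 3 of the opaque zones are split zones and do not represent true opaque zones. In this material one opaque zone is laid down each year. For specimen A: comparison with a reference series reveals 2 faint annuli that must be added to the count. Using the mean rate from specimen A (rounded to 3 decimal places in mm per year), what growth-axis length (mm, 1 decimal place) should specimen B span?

3.6 mm

Specimen A: correcting the raw count gives 62 − 3 + 2 = 61 true opaque zones.
A: 8.2 mm over 61 years gives 8.2 / 61 ≈ 0.134 mm/year.
Length of B = 0.134 × 27 = 3.6 mm.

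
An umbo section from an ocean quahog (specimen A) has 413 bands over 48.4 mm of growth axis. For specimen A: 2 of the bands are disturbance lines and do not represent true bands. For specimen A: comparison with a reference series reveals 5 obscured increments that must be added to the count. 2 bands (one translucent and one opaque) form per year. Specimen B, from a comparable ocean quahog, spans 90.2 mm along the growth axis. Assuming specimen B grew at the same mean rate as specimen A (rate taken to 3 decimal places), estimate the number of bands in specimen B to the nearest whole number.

Specimen A: true band count = 413 − 2 + 5 = 416.
Specimen A: dividing by 2 bands per year: 416 / 2 = 208 years.
A: Mean rate = 48.4 mm / 208 years ≈ 0.233 mm/year.
B spans 90.2 / 0.233 = 387.12 years; at 2 bands per year that is 387.12 × 2 ≈ 774 bands.

774 bands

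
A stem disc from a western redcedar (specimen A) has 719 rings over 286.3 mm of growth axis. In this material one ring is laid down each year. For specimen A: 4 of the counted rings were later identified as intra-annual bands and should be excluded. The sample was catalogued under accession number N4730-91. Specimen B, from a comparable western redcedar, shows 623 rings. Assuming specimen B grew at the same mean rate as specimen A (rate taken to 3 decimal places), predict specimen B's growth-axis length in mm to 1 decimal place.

249.2 mm

Specimen A: true ring count = 719 − 4 = 715.
A: 286.3 mm over 715 years gives 286.3 / 715 ≈ 0.400 mm/year.
For B, 0.400 mm/year × 623 years = 249.2 mm.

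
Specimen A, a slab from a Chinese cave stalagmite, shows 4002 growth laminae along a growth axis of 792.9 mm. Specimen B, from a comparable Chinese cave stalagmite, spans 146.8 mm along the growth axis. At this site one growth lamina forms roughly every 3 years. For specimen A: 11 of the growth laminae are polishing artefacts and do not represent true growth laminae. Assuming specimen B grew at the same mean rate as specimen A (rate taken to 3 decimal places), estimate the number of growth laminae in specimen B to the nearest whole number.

741 growth laminae

Specimen A: correcting the raw count gives 4002 − 11 = 3991 true growth laminae.
Specimen A: multiplying by 3 years per growth lamina: 3991 × 3 = 11973 years.
A: Mean rate = 792.9 mm / 11973 years ≈ 0.066 mm/year.
B spans 146.8 / 0.066 = 2224.24 years; at 3 years per growth lamina that is 2224.24 / 3 ≈ 741 growth laminae.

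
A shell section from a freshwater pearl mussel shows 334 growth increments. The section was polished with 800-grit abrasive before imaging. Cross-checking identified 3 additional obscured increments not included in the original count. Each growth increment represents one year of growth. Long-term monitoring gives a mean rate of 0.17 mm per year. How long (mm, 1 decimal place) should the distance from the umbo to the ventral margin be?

After corrections the count is 334 + 3 = 337 growth increments.
Predicted length = 0.17 mm/year × 337 years = 57.3 mm.

57.3 mm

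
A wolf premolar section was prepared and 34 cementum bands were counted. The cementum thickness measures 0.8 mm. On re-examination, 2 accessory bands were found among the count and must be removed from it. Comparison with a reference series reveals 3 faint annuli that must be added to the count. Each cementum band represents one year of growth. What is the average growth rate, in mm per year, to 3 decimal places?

0.023 mm per year

True cementum band count = 34 − 2 + 3 = 35.
Extension rate ≈ 0.8 / 35 = 0.023 mm per year.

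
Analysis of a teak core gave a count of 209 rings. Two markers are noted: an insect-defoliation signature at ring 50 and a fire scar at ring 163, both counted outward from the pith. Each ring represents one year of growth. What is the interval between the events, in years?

113 years

Separation: 163 − 50 = 113 rings.
That is 113 years at one ring per year.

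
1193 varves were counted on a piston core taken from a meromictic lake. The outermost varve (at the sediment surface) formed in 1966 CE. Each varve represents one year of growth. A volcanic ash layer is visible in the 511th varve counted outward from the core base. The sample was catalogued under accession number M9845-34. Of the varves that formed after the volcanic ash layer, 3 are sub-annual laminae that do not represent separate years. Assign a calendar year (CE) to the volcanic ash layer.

1193 − 511 = 682 varves lie beyond the volcanic ash layer toward the sediment surface.
682 − 3 false = 679 true varves after the volcanic ash layer.
Counting back 679 years from 1966 CE places the volcanic ash layer in 1966 − 679 = 1287 CE.

1287 CE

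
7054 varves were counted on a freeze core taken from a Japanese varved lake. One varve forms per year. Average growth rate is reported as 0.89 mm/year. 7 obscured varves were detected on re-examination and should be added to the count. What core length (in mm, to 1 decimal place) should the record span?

Correcting the raw count gives 7054 + 7 = 7061 true varves.
Length ≈ 0.89 × 7061 = 6284.3 mm.

6284.3 mm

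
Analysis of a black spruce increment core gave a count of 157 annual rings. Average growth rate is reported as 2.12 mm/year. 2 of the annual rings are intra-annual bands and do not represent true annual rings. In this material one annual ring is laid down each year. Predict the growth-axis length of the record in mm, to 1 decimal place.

328.6 mm

Adjusted count: 157 − 2 = 155 annual rings.
Length ≈ 2.12 × 155 = 328.6 mm.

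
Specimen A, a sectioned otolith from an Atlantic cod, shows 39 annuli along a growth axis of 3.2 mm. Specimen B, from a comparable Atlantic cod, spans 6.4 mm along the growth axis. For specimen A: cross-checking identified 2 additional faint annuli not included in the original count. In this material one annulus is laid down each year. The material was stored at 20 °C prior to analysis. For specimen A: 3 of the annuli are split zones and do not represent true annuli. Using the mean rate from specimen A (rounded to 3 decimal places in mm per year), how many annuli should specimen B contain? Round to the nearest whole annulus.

76 annuli

Specimen A: after corrections the count is 39 − 3 + 2 = 38 annuli.
A: 3.2 mm over 38 years gives 3.2 / 38 ≈ 0.084 mm per year.
For B, 6.4 / 0.084 = 76.19 years ≈ 76 annuli.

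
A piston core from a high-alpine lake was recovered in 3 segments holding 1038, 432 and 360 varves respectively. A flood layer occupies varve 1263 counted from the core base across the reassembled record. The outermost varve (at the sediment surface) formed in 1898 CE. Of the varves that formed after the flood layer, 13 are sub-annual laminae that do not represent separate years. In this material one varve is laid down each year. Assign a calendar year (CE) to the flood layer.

Total varves = 1038 + 432 + 360 = 1830.
Between varve 1263 and the sediment surface there are 1830 − 1263 = 567 varves.
Excluding 13 false varves: 567 − 13 = 554.
The varve at the sediment surface is 1898 CE, so the flood layer dates to 1898 − 554 = 1344 CE.

1344 CE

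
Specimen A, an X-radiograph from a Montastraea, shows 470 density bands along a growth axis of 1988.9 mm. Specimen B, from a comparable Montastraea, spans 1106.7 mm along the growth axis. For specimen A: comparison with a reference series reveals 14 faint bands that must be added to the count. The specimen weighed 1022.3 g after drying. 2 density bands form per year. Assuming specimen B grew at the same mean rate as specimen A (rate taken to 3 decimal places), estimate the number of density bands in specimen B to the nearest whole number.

Specimen A: true density band count = 470 + 14 = 484.
Specimen A: 484 density bands at 2 per year is 484 / 2 = 242 years.
A: 1988.9 mm over 242 years gives 1988.9 / 242 ≈ 8.219 mm per year.
B spans 1106.7 / 8.219 = 134.65 years; at 2 density bands per year that is 134.65 × 2 ≈ 269 density bands.

269 density bands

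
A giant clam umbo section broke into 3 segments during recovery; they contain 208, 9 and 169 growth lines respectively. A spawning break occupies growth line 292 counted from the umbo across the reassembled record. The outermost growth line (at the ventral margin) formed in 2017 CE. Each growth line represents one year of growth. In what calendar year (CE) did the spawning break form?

Total growth lines = 208 + 9 + 169 = 386.
Between growth line 292 and the ventral margin there are 386 − 292 = 94 growth lines.
Counting back 94 years from 2017 CE places the spawning break in 2017 − 94 = 1923 CE.

1923 CE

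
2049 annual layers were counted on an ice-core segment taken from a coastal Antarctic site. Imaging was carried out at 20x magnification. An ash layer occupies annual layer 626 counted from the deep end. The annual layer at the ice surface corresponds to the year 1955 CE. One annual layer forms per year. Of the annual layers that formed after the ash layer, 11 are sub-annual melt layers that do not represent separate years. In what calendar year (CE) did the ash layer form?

543 CE

2049 − 626 = 1423 annual layers lie beyond the ash layer toward the ice surface.
1423 − 11 false = 1412 true annual layers after the ash layer.
1955 − 1412 = 543 CE.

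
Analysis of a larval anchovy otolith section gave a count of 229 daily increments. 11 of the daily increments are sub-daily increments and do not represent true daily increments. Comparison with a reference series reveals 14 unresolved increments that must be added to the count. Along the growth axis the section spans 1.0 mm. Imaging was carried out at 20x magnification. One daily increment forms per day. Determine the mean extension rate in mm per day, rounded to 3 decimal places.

0.004 mm per day

True daily increment count = 229 − 11 + 14 = 232.
1.0 mm over 232 days gives 1.0 / 232 ≈ 0.004 mm per day.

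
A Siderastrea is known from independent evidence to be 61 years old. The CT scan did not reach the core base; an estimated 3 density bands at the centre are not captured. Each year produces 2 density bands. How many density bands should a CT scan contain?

119 density bands

61 years at 2 density bands per year gives 61 × 2 = 122 density bands.
Subtracting the 3 density bands not captured gives 122 − 3 = 119 density bands in the record.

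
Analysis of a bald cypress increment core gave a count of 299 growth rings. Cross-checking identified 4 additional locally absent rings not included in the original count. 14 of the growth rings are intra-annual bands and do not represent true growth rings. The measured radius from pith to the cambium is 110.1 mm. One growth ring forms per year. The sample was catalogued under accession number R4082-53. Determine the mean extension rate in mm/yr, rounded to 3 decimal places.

0.381 mm/yr

Correcting the raw count gives 299 − 14 + 4 = 289 true growth rings.
110.1 mm over 289 years gives 110.1 / 289 ≈ 0.381 mm/yr.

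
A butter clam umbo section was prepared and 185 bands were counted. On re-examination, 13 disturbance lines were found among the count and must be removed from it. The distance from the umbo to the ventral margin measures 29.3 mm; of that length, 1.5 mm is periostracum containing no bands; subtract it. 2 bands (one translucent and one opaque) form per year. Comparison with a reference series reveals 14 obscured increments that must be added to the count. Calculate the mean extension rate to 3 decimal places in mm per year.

Adjusted count: 185 − 13 + 14 = 186 bands.
Dividing by 2 bands per year: 186 / 2 = 93 years.
Removing the 1.5 mm offcut leaves 29.3 − 1.5 = 27.8 mm.
Mean rate = 27.8 mm / 93 years ≈ 0.299 mm per year.

0.299 mm per year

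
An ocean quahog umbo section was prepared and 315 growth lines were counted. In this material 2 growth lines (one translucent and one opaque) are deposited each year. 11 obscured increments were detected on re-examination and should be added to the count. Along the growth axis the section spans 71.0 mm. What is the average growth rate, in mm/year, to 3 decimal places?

0.436 mm/year

True growth line count = 315 + 11 = 326.
With 2 growth lines per year, 326 / 2 = 163 years.
71.0 mm over 163 years gives 71.0 / 163 ≈ 0.436 mm/year.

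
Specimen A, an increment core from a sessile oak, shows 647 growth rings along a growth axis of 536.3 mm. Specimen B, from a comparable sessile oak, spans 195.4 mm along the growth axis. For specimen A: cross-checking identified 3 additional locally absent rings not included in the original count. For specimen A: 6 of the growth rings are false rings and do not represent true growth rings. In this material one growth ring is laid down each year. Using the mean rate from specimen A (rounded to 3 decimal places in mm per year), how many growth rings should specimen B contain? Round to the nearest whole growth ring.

Specimen A: correcting the raw count gives 647 − 6 + 3 = 644 true growth rings.
A: 536.3 mm over 644 years gives 536.3 / 644 ≈ 0.833 mm/year.
Specimen B: 195.4 mm / 0.833 mm per year = 234.57 years ≈ 235 growth rings.

235 growth rings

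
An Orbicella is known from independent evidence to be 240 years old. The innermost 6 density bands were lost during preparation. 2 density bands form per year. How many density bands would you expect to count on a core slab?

With 2 density bands per year, 240 years would produce 240 × 2 = 480 density bands.
Less the 6 uncaptured density bands: 480 − 6 = 474.

474 density bands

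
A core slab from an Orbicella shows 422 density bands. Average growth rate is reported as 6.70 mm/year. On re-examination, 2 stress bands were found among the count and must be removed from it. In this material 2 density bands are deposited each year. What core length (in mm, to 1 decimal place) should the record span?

1407.0 mm

After corrections the count is 422 − 2 = 420 density bands.
420 density bands at 2 per year is 420 / 2 = 210 years.
Predicted length = 6.70 mm/year × 210 years = 1407.0 mm.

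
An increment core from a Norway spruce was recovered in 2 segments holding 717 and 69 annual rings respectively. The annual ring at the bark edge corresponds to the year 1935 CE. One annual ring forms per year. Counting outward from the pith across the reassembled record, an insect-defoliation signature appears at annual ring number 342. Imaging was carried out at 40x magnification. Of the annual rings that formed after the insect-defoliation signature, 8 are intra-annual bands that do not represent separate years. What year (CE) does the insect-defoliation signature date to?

Total annual rings = 717 + 69 = 786.
The insect-defoliation signature sits at annual ring 342 from the pith, so 786 − 342 = 444 annual rings formed after it.
Excluding 8 false annual rings: 444 − 8 = 436.
1935 − 436 = 1499 CE.

1499 CE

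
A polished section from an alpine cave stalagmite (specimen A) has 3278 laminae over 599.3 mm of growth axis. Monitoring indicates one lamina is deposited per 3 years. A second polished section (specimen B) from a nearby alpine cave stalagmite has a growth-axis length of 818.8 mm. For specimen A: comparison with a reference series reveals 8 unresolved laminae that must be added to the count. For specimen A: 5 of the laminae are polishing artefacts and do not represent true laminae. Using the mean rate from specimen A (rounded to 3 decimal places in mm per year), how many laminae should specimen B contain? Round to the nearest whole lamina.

Specimen A: true lamina count = 3278 − 5 + 8 = 3281.
Specimen A: 3281 laminae at 3 years each span 3281 × 3 = 9843 years.
A: Extension rate ≈ 599.3 / 9843 = 0.061 mm/year.
For B, 818.8 / 0.061 = 13422.95 years; at 3 years per lamina that is 13422.95 / 3 ≈ 4474 laminae.

4474 laminae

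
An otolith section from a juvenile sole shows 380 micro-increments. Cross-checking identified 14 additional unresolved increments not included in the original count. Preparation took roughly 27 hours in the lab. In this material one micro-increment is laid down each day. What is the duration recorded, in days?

True micro-increment count = 380 + 14 = 394.
At one micro-increment per day, that is 394 days.

394 days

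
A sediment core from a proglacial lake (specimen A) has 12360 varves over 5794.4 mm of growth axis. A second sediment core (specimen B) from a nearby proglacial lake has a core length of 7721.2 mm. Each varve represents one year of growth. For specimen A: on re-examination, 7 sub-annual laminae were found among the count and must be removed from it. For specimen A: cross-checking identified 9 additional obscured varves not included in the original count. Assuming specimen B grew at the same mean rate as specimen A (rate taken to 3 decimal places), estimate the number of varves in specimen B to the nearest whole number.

Specimen A: after corrections the count is 12360 − 7 + 9 = 12362 varves.
A: 5794.4 mm over 12362 years gives 5794.4 / 12362 ≈ 0.469 mm per year.
B spans 7721.2 / 0.469 = 16463.11 years ≈ 16463 varves.

16463 varves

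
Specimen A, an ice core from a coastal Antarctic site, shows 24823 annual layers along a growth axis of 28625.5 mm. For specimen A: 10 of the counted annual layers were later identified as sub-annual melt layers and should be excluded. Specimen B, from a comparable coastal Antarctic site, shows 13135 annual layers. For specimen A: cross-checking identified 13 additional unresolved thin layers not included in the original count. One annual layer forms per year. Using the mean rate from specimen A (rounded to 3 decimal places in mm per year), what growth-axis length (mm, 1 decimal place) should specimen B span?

15144.7 mm

Specimen A: true annual layer count = 24823 − 10 + 13 = 24826.
A: 28625.5 mm over 24826 years gives 28625.5 / 24826 ≈ 1.153 mm per year.
For B, 1.153 mm/year × 13135 years = 15144.7 mm.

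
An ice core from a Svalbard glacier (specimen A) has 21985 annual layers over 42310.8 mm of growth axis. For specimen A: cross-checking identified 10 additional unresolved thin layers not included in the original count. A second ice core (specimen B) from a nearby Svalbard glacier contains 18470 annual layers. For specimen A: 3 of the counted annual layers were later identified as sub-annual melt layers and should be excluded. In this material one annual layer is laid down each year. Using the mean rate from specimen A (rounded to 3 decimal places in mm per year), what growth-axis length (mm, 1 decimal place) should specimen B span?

35536.3 mm

Specimen A: true annual layer count = 21985 − 3 + 10 = 21992.
A: Extension rate ≈ 42310.8 / 21992 = 1.924 mm/yr.
B's length ≈ 1.924 × 18470 = 35536.3 mm.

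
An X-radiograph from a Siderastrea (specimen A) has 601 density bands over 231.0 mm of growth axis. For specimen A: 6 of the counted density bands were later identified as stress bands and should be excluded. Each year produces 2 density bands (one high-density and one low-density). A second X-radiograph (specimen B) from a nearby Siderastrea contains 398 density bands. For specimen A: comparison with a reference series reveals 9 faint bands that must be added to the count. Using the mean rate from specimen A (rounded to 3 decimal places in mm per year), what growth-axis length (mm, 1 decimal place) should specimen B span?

Specimen A: correcting the raw count gives 601 − 6 + 9 = 604 true density bands.
Specimen A: with 2 density bands per year, 604 / 2 = 302 years.
A: 231.0 mm over 302 years gives 231.0 / 302 ≈ 0.765 mm per year.
Specimen B: 398 density bands at 2 per year is 398 / 2 = 199 years. Length of B = 0.765 × 199 = 152.2 mm.

152.2 mm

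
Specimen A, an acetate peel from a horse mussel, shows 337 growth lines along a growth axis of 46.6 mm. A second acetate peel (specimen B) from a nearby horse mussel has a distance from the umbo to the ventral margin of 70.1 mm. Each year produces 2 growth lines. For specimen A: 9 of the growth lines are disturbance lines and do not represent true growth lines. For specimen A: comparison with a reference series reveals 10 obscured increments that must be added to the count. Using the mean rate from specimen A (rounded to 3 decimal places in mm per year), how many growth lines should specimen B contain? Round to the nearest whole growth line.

508 growth lines

Specimen A: true growth line count = 337 − 9 + 10 = 338.
Specimen A: dividing by 2 growth lines per year: 338 / 2 = 169 years.
A: Mean rate = 46.6 mm / 169 years ≈ 0.276 mm per year.
Specimen B: 70.1 mm / 0.276 mm per year = 253.99 years; at 2 growth lines per year that is 253.99 × 2 ≈ 508 growth lines.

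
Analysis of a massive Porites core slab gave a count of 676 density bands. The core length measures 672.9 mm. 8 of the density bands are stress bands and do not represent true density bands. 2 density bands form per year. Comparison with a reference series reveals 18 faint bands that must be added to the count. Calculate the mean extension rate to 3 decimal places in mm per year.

Adjusted count: 676 − 8 + 18 = 686 density bands.
686 density bands at 2 per year is 686 / 2 = 343 years.
672.9 mm over 343 years gives 672.9 / 343 ≈ 1.962 mm per year.

1.962 mm per year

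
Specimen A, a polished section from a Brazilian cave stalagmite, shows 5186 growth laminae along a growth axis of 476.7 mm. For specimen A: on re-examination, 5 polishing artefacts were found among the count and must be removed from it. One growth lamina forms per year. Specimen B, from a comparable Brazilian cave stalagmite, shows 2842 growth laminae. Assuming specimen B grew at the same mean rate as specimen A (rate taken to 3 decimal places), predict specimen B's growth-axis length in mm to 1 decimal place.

Specimen A: adjusted count: 5186 − 5 = 5181 growth laminae.
A: 476.7 mm over 5181 years gives 476.7 / 5181 ≈ 0.092 mm/yr.
For B, 0.092 mm/year × 2842 years = 261.5 mm.

261.5 mm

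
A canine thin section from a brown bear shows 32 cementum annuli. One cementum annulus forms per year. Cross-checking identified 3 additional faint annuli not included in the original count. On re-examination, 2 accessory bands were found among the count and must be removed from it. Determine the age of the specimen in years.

33 years

After corrections the count is 32 − 2 + 3 = 33 cementum annuli.
One cementum annulus per year makes the duration 33 years.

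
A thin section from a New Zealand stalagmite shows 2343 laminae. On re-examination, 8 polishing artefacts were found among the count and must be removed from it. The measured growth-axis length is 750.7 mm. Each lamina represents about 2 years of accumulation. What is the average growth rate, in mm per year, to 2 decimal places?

0.16 mm per year

After corrections the count is 2343 − 8 = 2335 laminae.
Multiplying by 2 years per lamina: 2335 × 2 = 4670 years.
Mean rate = 750.7 mm / 4670 years ≈ 0.16 mm per year.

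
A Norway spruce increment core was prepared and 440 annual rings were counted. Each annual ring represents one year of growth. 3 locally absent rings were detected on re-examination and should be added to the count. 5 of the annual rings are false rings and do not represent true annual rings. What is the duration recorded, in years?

438 years

True annual ring count = 440 − 5 + 3 = 438.
With a one-to-one annual ring periodicity this is 438 years.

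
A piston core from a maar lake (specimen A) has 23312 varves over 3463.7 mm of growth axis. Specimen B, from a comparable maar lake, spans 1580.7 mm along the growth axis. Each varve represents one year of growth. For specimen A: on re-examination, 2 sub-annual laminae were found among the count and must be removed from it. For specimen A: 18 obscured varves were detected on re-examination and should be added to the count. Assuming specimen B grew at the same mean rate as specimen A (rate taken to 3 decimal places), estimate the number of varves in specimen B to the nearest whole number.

10680 varves

Specimen A: true varve count = 23312 − 2 + 18 = 23328.
A: Mean rate = 3463.7 mm / 23328 years ≈ 0.148 mm per year.
Specimen B: 1580.7 mm / 0.148 mm per year = 10680.41 years ≈ 10680 varves.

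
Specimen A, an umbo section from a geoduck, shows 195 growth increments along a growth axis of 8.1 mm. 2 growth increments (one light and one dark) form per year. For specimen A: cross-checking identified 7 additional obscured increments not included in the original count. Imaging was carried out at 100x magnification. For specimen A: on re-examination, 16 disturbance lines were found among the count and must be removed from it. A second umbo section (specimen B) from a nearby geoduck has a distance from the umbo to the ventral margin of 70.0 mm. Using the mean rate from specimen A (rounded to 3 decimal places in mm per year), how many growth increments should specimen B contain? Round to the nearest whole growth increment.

1609 growth increments

Specimen A: after corrections the count is 195 − 16 + 7 = 186 growth increments.
Specimen A: 186 growth increments at 2 per year is 186 / 2 = 93 years.
A: Extension rate ≈ 8.1 / 93 = 0.087 mm/year.
Specimen B: 70.0 mm / 0.087 mm per year = 804.60 years; at 2 growth increments per year that is 804.60 × 2 ≈ 1609 growth increments.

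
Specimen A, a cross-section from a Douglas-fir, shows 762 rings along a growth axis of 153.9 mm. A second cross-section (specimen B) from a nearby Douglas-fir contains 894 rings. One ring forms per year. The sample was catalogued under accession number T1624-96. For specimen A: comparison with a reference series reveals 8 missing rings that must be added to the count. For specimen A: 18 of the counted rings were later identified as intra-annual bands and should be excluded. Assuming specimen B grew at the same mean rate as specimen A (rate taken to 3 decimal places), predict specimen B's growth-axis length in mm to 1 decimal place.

183.3 mm

Specimen A: correcting the raw count gives 762 − 18 + 8 = 752 true rings.
A: Extension rate ≈ 153.9 / 752 = 0.205 mm/yr.
Length of B = 0.205 × 894 = 183.3 mm.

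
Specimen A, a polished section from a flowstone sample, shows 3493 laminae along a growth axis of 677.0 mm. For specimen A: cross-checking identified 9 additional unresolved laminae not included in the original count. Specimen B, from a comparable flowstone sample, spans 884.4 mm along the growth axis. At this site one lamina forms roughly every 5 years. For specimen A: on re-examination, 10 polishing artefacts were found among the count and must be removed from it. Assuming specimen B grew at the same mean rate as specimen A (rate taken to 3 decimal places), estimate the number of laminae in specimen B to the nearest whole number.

4535 laminae

Specimen A: true lamina count = 3493 − 10 + 9 = 3492.
Specimen A: multiplying by 5 years per lamina: 3492 × 5 = 17460 years.
A: Mean rate = 677.0 mm / 17460 years ≈ 0.039 mm/yr.
Specimen B: 884.4 mm / 0.039 mm per year = 22676.92 years; at 5 years per lamina that is 22676.92 / 5 ≈ 4535 laminae.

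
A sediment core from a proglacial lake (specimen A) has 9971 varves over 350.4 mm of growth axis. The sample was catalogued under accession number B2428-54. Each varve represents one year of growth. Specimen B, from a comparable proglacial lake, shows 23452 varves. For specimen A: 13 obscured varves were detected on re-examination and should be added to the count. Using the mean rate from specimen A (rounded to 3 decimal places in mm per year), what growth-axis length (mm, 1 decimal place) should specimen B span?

820.8 mm

Specimen A: after corrections the count is 9971 + 13 = 9984 varves.
A: Mean rate = 350.4 mm / 9984 years ≈ 0.035 mm per year.
For B, 0.035 mm/year × 23452 years = 820.8 mm.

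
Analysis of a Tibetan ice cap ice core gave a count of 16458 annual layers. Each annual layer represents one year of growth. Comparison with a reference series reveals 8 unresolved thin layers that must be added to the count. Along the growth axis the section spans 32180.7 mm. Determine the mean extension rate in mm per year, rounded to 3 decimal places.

Adjusted count: 16458 + 8 = 16466 annual layers.
Extension rate ≈ 32180.7 / 16466 = 1.954 mm per year.

1.954 mm per year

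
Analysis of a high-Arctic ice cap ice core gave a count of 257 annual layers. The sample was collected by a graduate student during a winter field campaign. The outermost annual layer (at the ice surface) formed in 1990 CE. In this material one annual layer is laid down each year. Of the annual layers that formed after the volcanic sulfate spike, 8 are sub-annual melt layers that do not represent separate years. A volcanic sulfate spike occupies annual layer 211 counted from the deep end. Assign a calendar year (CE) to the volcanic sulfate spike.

1952 CE

257 − 211 = 46 annual layers lie beyond the volcanic sulfate spike toward the ice surface.
Excluding 8 false annual layers: 46 − 8 = 38.
The annual layer at the ice surface is 1990 CE, so the volcanic sulfate spike dates to 1990 − 38 = 1952 CE.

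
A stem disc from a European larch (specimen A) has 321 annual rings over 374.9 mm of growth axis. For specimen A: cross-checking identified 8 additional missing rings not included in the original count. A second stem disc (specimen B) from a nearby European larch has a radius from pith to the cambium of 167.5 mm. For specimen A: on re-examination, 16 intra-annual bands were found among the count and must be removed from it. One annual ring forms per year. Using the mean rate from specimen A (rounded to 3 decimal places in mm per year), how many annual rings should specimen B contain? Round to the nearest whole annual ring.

140 annual rings

Specimen A: true annual ring count = 321 − 16 + 8 = 313.
A: Mean rate = 374.9 mm / 313 years ≈ 1.198 mm/year.
B spans 167.5 / 1.198 = 139.82 years ≈ 140 annual rings.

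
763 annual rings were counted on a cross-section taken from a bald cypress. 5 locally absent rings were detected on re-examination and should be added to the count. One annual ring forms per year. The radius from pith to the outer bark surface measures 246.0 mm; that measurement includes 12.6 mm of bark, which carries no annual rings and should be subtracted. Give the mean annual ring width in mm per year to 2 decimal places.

Correcting the raw count gives 763 + 5 = 768 true annual rings.
Net length = 246.0 − 12.6 = 233.4 mm.
Mean rate = 233.4 mm / 768 years ≈ 0.30 mm per year.

0.30 mm per year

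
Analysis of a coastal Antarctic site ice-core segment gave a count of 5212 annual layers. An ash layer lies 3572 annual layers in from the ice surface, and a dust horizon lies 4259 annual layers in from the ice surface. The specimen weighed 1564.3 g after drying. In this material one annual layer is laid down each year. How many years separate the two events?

687 yr

4259 − 3572 = 687 annual layers lie between the two events.
At one annual layer per year, 687 years elapsed between them.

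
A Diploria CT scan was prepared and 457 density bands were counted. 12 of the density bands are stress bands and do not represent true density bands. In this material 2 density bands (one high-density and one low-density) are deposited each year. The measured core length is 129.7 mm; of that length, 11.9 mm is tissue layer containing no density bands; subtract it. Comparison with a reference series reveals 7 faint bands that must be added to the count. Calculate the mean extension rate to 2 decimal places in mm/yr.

After corrections the count is 457 − 12 + 7 = 452 density bands.
452 density bands at 2 per year is 452 / 2 = 226 years.
Removing the 11.9 mm offcut leaves 129.7 − 11.9 = 117.8 mm.
117.8 mm over 226 years gives 117.8 / 226 ≈ 0.52 mm/yr.

0.52 mm/yr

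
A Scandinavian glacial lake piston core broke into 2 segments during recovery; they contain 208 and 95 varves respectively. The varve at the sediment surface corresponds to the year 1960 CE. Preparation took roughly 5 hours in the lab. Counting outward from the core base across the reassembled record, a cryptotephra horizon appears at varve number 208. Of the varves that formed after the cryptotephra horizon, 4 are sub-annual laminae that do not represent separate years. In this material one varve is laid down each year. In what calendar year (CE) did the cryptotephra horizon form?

1869 CE

Total varves = 208 + 95 = 303.
The cryptotephra horizon sits at varve 208 from the core base, so 303 − 208 = 95 varves formed after it.
95 − 4 false = 91 true varves after the cryptotephra horizon.
The varve at the sediment surface is 1960 CE, so the cryptotephra horizon dates to 1960 − 91 = 1869 CE.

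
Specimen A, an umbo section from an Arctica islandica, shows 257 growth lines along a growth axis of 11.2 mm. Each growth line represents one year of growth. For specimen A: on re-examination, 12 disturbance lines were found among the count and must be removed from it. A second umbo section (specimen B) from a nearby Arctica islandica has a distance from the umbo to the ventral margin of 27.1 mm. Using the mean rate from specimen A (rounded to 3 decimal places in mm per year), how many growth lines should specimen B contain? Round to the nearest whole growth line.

Specimen A: after corrections the count is 257 − 12 = 245 growth lines.
A: Mean rate = 11.2 mm / 245 years ≈ 0.046 mm/yr.
For B, 27.1 / 0.046 = 589.13 years ≈ 589 growth lines.

589 growth lines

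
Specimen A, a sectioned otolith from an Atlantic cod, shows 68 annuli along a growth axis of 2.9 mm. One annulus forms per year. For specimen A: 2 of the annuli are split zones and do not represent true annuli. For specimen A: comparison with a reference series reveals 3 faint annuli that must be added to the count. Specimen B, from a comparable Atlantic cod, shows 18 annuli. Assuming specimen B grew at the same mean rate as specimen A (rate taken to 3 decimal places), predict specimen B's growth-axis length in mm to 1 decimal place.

Specimen A: true annulus count = 68 − 2 + 3 = 69.
A: Mean rate = 2.9 mm / 69 years ≈ 0.042 mm/yr.
Length of B = 0.042 × 18 = 0.8 mm.

0.8 mm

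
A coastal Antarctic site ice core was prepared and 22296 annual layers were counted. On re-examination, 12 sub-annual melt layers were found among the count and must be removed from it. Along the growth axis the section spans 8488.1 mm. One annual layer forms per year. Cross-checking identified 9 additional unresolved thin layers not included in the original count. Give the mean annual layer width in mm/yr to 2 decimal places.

Correcting the raw count gives 22296 − 12 + 9 = 22293 true annual layers.
8488.1 mm over 22293 years gives 8488.1 / 22293 ≈ 0.38 mm/yr.

0.38 mm/yr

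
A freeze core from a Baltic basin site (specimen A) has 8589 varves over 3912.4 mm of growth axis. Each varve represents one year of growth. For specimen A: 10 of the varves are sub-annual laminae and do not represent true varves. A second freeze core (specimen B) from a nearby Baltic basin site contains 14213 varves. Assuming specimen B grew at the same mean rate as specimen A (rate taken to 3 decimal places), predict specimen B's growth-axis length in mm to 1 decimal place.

6481.1 mm

Specimen A: correcting the raw count gives 8589 − 10 = 8579 true varves.
A: 3912.4 mm over 8579 years gives 3912.4 / 8579 ≈ 0.456 mm per year.
B's length ≈ 0.456 × 14213 = 6481.1 mm.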